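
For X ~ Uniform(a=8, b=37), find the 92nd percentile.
34.6800

We have X ~ Uniform(a=8, b=37).

We want to find x such that P(X ≤ x) = 0.92.

This is the 92nd percentile, which means 92% of values fall below this point.

Using the inverse CDF (quantile function):
x = F⁻¹(0.92) = 34.6800

Verification: P(X ≤ 34.6800) = 0.92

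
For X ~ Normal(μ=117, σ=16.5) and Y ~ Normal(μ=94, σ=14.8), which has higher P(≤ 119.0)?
Y has higher probability (P(Y ≤ 119.0) = 0.9544 > P(X ≤ 119.0) = 0.5482)

Compute P(≤ 119.0) for each distribution:

X ~ Normal(μ=117, σ=16.5):
P(X ≤ 119.0) = 0.5482

Y ~ Normal(μ=94, σ=14.8):
P(Y ≤ 119.0) = 0.9544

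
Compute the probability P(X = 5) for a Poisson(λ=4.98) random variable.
0.175460

We have X ~ Poisson(λ=4.98).

For a Poisson distribution, the PMF gives us the probability of each outcome.

Using the PMF formula:
P(X = 5) = 0.175460

Rounded to 4 decimal places: 0.1755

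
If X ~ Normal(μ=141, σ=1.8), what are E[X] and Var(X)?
E[X] = 141.0000, Var(X) = 3.2400

We have X ~ Normal(μ=141, σ=1.8).

For a Normal distribution with μ=141, σ=1.8:

Expected value:
E[X] = 141.0000

Variance:
Var(X) = 3.2400

Standard deviation:
σ = √Var(X) = 1.8000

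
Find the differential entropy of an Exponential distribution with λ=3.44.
-0.2355 nats

We have X ~ Exponential(λ=3.44).

The differential entropy measures the uncertainty or information content of the distribution.

For an Exponential distribution with λ=3.44:
h(X) = -0.2355 nats

(In bits, this would be -0.3397 bits.)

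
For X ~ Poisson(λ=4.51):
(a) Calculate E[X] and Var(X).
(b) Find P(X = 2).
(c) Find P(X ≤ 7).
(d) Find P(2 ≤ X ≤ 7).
(a) E[X] = 4.5100, Var(X) = 4.5100
(b) P(X = 2) = 0.111855
(c) P(X ≤ 7) = 0.912588
(d) P(2 ≤ X ≤ 7) = 0.851986

We have X ~ Poisson(λ=4.51).

(a) Moments:
E[X] = 4.5100
Var(X) = 4.5100
σ = √Var(X) = 2.1237

(b) Point probability using PMF:
P(X = 2) = 0.111855

(c) Cumulative probability using CDF:
P(X ≤ 7) = F(7) = 0.912588

(d) Range probability:
P(2 ≤ X ≤ 7) = P(X ≤ 7) - P(X ≤ 1)
                   = F(7) - F(1)
                   = 0.912588 - 0.060602
                   = 0.851986

This means approximately 85.2% of outcomes fall in the interval [2, 7].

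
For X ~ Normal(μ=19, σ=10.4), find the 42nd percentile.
16.9003

We have X ~ Normal(μ=19, σ=10.4).

We want to find x such that P(X ≤ x) = 0.42.

This is the 42nd percentile, which means 42% of values fall below this point.

Using the inverse CDF (quantile function):
x = F⁻¹(0.42) = 16.9003

Verification: P(X ≤ 16.9003) = 0.42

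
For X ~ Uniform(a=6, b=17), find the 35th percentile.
9.8500

We have X ~ Uniform(a=6, b=17).

We want to find x such that P(X ≤ x) = 0.35.

This is the 35th percentile, which means 35% of values fall below this point.

Using the inverse CDF (quantile function):
x = F⁻¹(0.35) = 9.8500

Verification: P(X ≤ 9.8500) = 0.35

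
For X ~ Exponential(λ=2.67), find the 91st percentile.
0.9019

We have X ~ Exponential(λ=2.67).

We want to find x such that P(X ≤ x) = 0.91.

This is the 91st percentile, which means 91% of values fall below this point.

Using the inverse CDF (quantile function):
x = F⁻¹(0.91) = 0.9019

Verification: P(X ≤ 0.9019) = 0.91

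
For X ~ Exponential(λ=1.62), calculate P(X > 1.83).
0.051581

We have X ~ Exponential(λ=1.62).

P(X > 1.83) = 1 - P(X ≤ 1.83)
                = 1 - F(1.83)
                = 1 - 0.948419
                = 0.051581

So there's approximately a 5.2% chance that X exceeds 1.83.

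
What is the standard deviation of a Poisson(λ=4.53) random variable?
2.1284

We have X ~ Poisson(λ=4.53).

For a Poisson distribution with λ=4.53:
σ = √Var(X) = 2.1284

The standard deviation is the square root of the variance.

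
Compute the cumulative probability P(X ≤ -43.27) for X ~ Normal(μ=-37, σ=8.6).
0.232979

We have X ~ Normal(μ=-37, σ=8.6).

The CDF gives us P(X ≤ k).

Using the CDF:
P(X ≤ -43.27) = 0.232979

This means there's approximately a 23.3% chance that X is at most -43.27.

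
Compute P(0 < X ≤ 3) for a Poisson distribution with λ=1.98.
0.722645

We have X ~ Poisson(λ=1.98).

To find P(0 < X ≤ 3), we use:
P(0 < X ≤ 3) = P(X ≤ 3) - P(X ≤ 0)
                 = F(3) - F(0)
                 = 0.860714 - 0.138069
                 = 0.722645

So there's approximately a 72.3% chance that X falls in this range.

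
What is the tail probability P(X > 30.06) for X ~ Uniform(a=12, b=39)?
0.331111

We have X ~ Uniform(a=12, b=39).

P(X > 30.06) = 1 - P(X ≤ 30.06)
                = 1 - F(30.06)
                = 1 - 0.668889
                = 0.331111

So there's approximately a 33.1% chance that X exceeds 30.06.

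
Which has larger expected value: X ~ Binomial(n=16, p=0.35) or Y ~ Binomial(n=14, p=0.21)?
X has larger mean (5.6000 > 2.9400)

Compute the expected value for each distribution:

X ~ Binomial(n=16, p=0.35):
E[X] = 5.6000

Y ~ Binomial(n=14, p=0.21):
E[Y] = 2.9400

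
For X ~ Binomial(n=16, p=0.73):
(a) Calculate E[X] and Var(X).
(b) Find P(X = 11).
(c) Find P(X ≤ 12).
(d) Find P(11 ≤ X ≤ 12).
(a) E[X] = 11.6800, Var(X) = 3.1536
(b) P(X = 11) = 0.196631
(c) P(X ≤ 12) = 0.663964
(d) P(11 ≤ X ≤ 12) = 0.418145

We have X ~ Binomial(n=16, p=0.73).

(a) Moments:
E[X] = 11.6800
Var(X) = 3.1536
σ = √Var(X) = 1.7758

(b) Point probability using PMF:
P(X = 11) = 0.196631

(c) Cumulative probability using CDF:
P(X ≤ 12) = F(12) = 0.663964

(d) Range probability:
P(11 ≤ X ≤ 12) = P(X ≤ 12) - P(X ≤ 10)
                   = F(12) - F(10)
                   = 0.663964 - 0.245819
                   = 0.418145

This means approximately 41.8% of outcomes fall in the interval [11, 12].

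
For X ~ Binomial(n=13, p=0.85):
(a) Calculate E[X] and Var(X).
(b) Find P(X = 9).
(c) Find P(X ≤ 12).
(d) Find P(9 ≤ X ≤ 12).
(a) E[X] = 11.0500, Var(X) = 1.6575
(b) P(X = 9) = 0.083838
(c) P(X ≤ 12) = 0.879095
(d) P(9 ≤ X ≤ 12) = 0.844930

We have X ~ Binomial(n=13, p=0.85).

(a) Moments:
E[X] = 11.0500
Var(X) = 1.6575
σ = √Var(X) = 1.2874

(b) Point probability using PMF:
P(X = 9) = 0.083838

(c) Cumulative probability using CDF:
P(X ≤ 12) = F(12) = 0.879095

(d) Range probability:
P(9 ≤ X ≤ 12) = P(X ≤ 12) - P(X ≤ 8)
                   = F(12) - F(8)
                   = 0.879095 - 0.034165
                   = 0.844930

This means approximately 84.5% of outcomes fall in the interval [9, 12].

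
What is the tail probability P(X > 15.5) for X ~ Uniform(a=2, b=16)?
0.035714

We have X ~ Uniform(a=2, b=16).

P(X > 15.5) = 1 - P(X ≤ 15.5)
                = 1 - F(15.5)
                = 1 - 0.964286
                = 0.035714

So there's approximately a 3.6% chance that X exceeds 15.5.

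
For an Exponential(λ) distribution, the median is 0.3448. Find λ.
λ = 2.0103

For X ~ Exponential(λ), the CDF is F(x) = 1 - e^(-λx).
The median m satisfies F(m) = 0.5:
1 - e^(-λm) = 0.5
e^(-λm) = 0.5
λm = ln(2)
m = ln(2) / λ

Given m = 0.3448:
λ = ln(2) / 0.3448 = 0.693147 / 0.3448 = 2.0103

Verification: ln(2) / 2.0103 = 0.3448 ✓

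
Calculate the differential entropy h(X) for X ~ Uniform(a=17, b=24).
1.9459 nats

We have X ~ Uniform(a=17, b=24).

The differential entropy measures the uncertainty or information content of the distribution.

For a Uniform distribution with a=17, b=24:
h(X) = 1.9459 nats

(In bits, this would be 2.8074 bits.)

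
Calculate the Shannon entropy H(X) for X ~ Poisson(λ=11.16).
2.6173 nats

We have X ~ Poisson(λ=11.16).

The Shannon entropy measures the uncertainty or information content of the distribution.

For a Poisson distribution with λ=11.16:
H(X) = 2.6173 nats

(In bits, this would be 3.7759 bits.)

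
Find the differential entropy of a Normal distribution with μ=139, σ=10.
3.7215 nats

We have X ~ Normal(μ=139, σ=10).

The differential entropy measures the uncertainty or information content of the distribution.

For a Normal distribution with μ=139, σ=10:
h(X) = 3.7215 nats

(In bits, this would be 5.3690 bits.)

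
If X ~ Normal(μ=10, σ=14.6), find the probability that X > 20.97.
0.226215

We have X ~ Normal(μ=10, σ=14.6).

P(X > 20.97) = 1 - P(X ≤ 20.97)
                = 1 - F(20.97)
                = 1 - 0.773785
                = 0.226215

So there's approximately a 22.6% chance that X exceeds 20.97.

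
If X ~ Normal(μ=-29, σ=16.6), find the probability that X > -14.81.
0.196326

We have X ~ Normal(μ=-29, σ=16.6).

P(X > -14.81) = 1 - P(X ≤ -14.81)
                = 1 - F(-14.81)
                = 1 - 0.803674
                = 0.196326

So there's approximately a 19.6% chance that X exceeds -14.81.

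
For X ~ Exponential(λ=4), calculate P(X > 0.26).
0.353455

We have X ~ Exponential(λ=4).

P(X > 0.26) = 1 - P(X ≤ 0.26)
                = 1 - F(0.26)
                = 1 - 0.646545
                = 0.353455

So there's approximately a 35.3% chance that X exceeds 0.26.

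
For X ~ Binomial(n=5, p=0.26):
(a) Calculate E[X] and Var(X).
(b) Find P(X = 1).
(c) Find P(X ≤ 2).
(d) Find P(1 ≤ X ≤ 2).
(a) E[X] = 1.3000, Var(X) = 0.9620
(b) P(X = 1) = 0.389825
(c) P(X ≤ 2) = 0.885658
(d) P(1 ≤ X ≤ 2) = 0.663757

We have X ~ Binomial(n=5, p=0.26).

(a) Moments:
E[X] = 1.3000
Var(X) = 0.9620
σ = √Var(X) = 0.9808

(b) Point probability using PMF:
P(X = 1) = 0.389825

(c) Cumulative probability using CDF:
P(X ≤ 2) = F(2) = 0.885658

(d) Range probability:
P(1 ≤ X ≤ 2) = P(X ≤ 2) - P(X ≤ 0)
                   = F(2) - F(0)
                   = 0.885658 - 0.221901
                   = 0.663757

This means approximately 66.4% of outcomes fall in the interval [1, 2].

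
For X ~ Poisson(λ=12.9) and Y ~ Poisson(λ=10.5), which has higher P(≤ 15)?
Y has higher probability (P(Y ≤ 15) = 0.9317 > P(X ≤ 15) = 0.7724)

Compute P(≤ 15) for each distribution:

X ~ Poisson(λ=12.9):
P(X ≤ 15) = 0.7724

Y ~ Poisson(λ=10.5):
P(Y ≤ 15) = 0.9317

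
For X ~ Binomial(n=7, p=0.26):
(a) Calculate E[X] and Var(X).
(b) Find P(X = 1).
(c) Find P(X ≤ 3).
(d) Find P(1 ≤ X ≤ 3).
(a) E[X] = 1.8200, Var(X) = 1.3468
(b) P(X = 1) = 0.298856
(c) P(X ≤ 3) = 0.919844
(d) P(1 ≤ X ≤ 3) = 0.798331

We have X ~ Binomial(n=7, p=0.26).

(a) Moments:
E[X] = 1.8200
Var(X) = 1.3468
σ = √Var(X) = 1.1605

(b) Point probability using PMF:
P(X = 1) = 0.298856

(c) Cumulative probability using CDF:
P(X ≤ 3) = F(3) = 0.919844

(d) Range probability:
P(1 ≤ X ≤ 3) = P(X ≤ 3) - P(X ≤ 0)
                   = F(3) - F(0)
                   = 0.919844 - 0.121513
                   = 0.798331

This means approximately 79.8% of outcomes fall in the interval [1, 3].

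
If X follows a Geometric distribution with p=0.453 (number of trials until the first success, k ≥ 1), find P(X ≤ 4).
0.910474

We have X ~ Geometric(p=0.453) (number of trials until the first success, k ≥ 1).

The CDF gives us P(X ≤ k).

Using the CDF:
P(X ≤ 4) = 0.910474

This means there's approximately a 91.0% chance that X is at most 4.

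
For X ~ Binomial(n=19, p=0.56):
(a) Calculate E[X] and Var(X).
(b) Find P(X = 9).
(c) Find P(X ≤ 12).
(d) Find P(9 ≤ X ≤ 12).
(a) E[X] = 10.6400, Var(X) = 4.6816
(b) P(X = 9) = 0.136078
(c) P(X ≤ 12) = 0.803947
(d) P(9 ≤ X ≤ 12) = 0.642636

We have X ~ Binomial(n=19, p=0.56).

(a) Moments:
E[X] = 10.6400
Var(X) = 4.6816
σ = √Var(X) = 2.1637

(b) Point probability using PMF:
P(X = 9) = 0.136078

(c) Cumulative probability using CDF:
P(X ≤ 12) = F(12) = 0.803947

(d) Range probability:
P(9 ≤ X ≤ 12) = P(X ≤ 12) - P(X ≤ 8)
                   = F(12) - F(8)
                   = 0.803947 - 0.161311
                   = 0.642636

This means approximately 64.3% of outcomes fall in the interval [9, 12].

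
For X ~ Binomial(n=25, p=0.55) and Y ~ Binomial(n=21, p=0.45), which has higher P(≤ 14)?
Y has higher probability (P(Y ≤ 14) = 0.9868 > P(X ≤ 14) = 0.6157)

Compute P(≤ 14) for each distribution:

X ~ Binomial(n=25, p=0.55):
P(X ≤ 14) = 0.6157

Y ~ Binomial(n=21, p=0.45):
P(Y ≤ 14) = 0.9868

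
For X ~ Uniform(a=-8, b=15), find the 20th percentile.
-3.4000

We have X ~ Uniform(a=-8, b=15).

We want to find x such that P(X ≤ x) = 0.2.

This is the 20th percentile, which means 20% of values fall below this point.

Using the inverse CDF (quantile function):
x = F⁻¹(0.2) = -3.4000

Verification: P(X ≤ -3.4000) = 0.2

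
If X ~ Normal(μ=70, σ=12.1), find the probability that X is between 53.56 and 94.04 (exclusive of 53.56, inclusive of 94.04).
0.889402

We have X ~ Normal(μ=70, σ=12.1).

To find P(53.56 < X ≤ 94.04), we use:
P(53.56 < X ≤ 94.04) = P(X ≤ 94.04) - P(X ≤ 53.56)
                 = F(94.04) - F(53.56)
                 = 0.976526 - 0.087124
                 = 0.889402

So there's approximately a 88.9% chance that X falls in this range.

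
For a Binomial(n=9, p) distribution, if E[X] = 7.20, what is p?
p = 0.8

For a Binomial(n, p) distribution:
E[X] = n × p

Given n = 9 and E[X] = 7.20:
7.20 = 9 × p
p = 7.20 / 9 = 0.8

Verification: Binomial(9, 0.8) has E[X] = 7.20 ✓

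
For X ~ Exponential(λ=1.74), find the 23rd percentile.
0.1502

We have X ~ Exponential(λ=1.74).

We want to find x such that P(X ≤ x) = 0.23.

This is the 23rd percentile, which means 23% of values fall below this point.

Using the inverse CDF (quantile function):
x = F⁻¹(0.23) = 0.1502

Verification: P(X ≤ 0.1502) = 0.23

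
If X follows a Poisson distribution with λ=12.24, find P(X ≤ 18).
0.956076

We have X ~ Poisson(λ=12.24).

The CDF gives us P(X ≤ k).

Using the CDF:
P(X ≤ 18) = 0.956076

This means there's approximately a 95.6% chance that X is at most 18.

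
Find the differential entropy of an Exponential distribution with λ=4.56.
-0.5173 nats

We have X ~ Exponential(λ=4.56).

The differential entropy measures the uncertainty or information content of the distribution.

For an Exponential distribution with λ=4.56:
h(X) = -0.5173 nats

(In bits, this would be -0.7463 bits.)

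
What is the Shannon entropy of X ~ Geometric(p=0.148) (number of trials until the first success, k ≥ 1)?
2.8326 nats

We have X ~ Geometric(p=0.148) (number of trials until the first success, k ≥ 1).

The Shannon entropy measures the uncertainty or information content of the distribution.

For a Geometric distribution with p=0.148 (number of trials until the first success, k ≥ 1):
H(X) = 2.8326 nats

(In bits, this would be 4.0866 bits.)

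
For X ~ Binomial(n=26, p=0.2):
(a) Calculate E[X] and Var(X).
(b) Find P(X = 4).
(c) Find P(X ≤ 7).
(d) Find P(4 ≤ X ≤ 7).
(a) E[X] = 5.2000, Var(X) = 4.1600
(b) P(X = 4) = 0.176498
(c) P(X ≤ 7) = 0.868709
(d) P(4 ≤ X ≤ 7) = 0.661869

We have X ~ Binomial(n=26, p=0.2).

(a) Moments:
E[X] = 5.2000
Var(X) = 4.1600
σ = √Var(X) = 2.0396

(b) Point probability using PMF:
P(X = 4) = 0.176498

(c) Cumulative probability using CDF:
P(X ≤ 7) = F(7) = 0.868709

(d) Range probability:
P(4 ≤ X ≤ 7) = P(X ≤ 7) - P(X ≤ 3)
                   = F(7) - F(3)
                   = 0.868709 - 0.206840
                   = 0.661869

This means approximately 66.2% of outcomes fall in the interval [4, 7].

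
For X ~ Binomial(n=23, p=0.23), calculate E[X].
5.2900

We have X ~ Binomial(n=23, p=0.23).

For a Binomial distribution with n=23, p=0.23:
E[X] = 5.2900

This is the expected (average) value of X.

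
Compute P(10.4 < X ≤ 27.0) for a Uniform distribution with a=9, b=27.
0.922222

We have X ~ Uniform(a=9, b=27).

To find P(10.4 < X ≤ 27.0), we use:
P(10.4 < X ≤ 27.0) = P(X ≤ 27.0) - P(X ≤ 10.4)
                 = F(27.0) - F(10.4)
                 = 1.000000 - 0.077778
                 = 0.922222

So there's approximately a 92.2% chance that X falls in this range.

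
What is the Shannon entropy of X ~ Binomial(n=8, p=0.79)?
1.5223 nats

We have X ~ Binomial(n=8, p=0.79).

The Shannon entropy measures the uncertainty or information content of the distribution.

For a Binomial distribution with n=8, p=0.79:
H(X) = 1.5223 nats

(In bits, this would be 2.1962 bits.)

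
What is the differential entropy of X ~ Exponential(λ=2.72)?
-0.0006 nats

We have X ~ Exponential(λ=2.72).

The differential entropy measures the uncertainty or information content of the distribution.

For an Exponential distribution with λ=2.72:
h(X) = -0.0006 nats

(In bits, this would be -0.0009 bits.)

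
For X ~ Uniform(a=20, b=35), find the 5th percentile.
20.7500

We have X ~ Uniform(a=20, b=35).

We want to find x such that P(X ≤ x) = 0.05.

This is the 5th percentile, which means 5% of values fall below this point.

Using the inverse CDF (quantile function):
x = F⁻¹(0.05) = 20.7500

Verification: P(X ≤ 20.7500) = 0.05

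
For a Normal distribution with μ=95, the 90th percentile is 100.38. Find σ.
σ = 4.1980

For X ~ Normal(μ, σ), the p-th percentile satisfies x = μ + z_p × σ,
where z_p = Φ⁻¹(p) is the standard normal quantile.

Step 1: z_{0.9} = Φ⁻¹(0.9) = 1.2816

Step 2: Solve for σ:
100.38 = 95 + 1.2816 × σ
σ = (100.38 - 95) / 1.2816
σ = 5.38 / 1.2816
σ = 4.1980

Verification: μ + z × σ = 95 + 1.2816 × 4.1980 = 100.38 ✓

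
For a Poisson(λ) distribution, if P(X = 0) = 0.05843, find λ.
λ = 2.8399

For a Poisson(λ) distribution, the PMF at 0 is:
P(X = 0) = λ^0 e^(-λ) / 0! = e^(-λ)

Given P(X = 0) = 0.05843:
e^(-λ) = 0.05843
-λ = ln(0.05843)
λ = -ln(0.05843) = 2.8399

Verification: e^(-2.8399) = 0.05843 ✓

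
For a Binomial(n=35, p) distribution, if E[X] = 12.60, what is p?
p = 0.36

For a Binomial(n, p) distribution:
E[X] = n × p

Given n = 35 and E[X] = 12.60:
12.60 = 35 × p
p = 12.60 / 35 = 0.36

Verification: Binomial(35, 0.36) has E[X] = 12.60 ✓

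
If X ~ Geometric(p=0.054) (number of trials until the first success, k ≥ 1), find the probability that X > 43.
0.091901

We have X ~ Geometric(p=0.054) (number of trials until the first success, k ≥ 1).

P(X > 43) = 1 - P(X ≤ 43)
                = 1 - F(43)
                = 1 - 0.908099
                = 0.091901

So there's approximately a 9.2% chance that X exceeds 43.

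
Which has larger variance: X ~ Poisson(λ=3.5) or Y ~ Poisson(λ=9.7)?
Y has larger variance (9.7000 > 3.5000)

Compute the variance for each distribution:

X ~ Poisson(λ=3.5):
Var(X) = 3.5000

Y ~ Poisson(λ=9.7):
Var(Y) = 9.7000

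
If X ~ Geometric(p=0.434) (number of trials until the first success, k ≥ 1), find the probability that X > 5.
0.058087

We have X ~ Geometric(p=0.434) (number of trials until the first success, k ≥ 1).

P(X > 5) = 1 - P(X ≤ 5)
                = 1 - F(5)
                = 1 - 0.941913
                = 0.058087

So there's approximately a 5.8% chance that X exceeds 5.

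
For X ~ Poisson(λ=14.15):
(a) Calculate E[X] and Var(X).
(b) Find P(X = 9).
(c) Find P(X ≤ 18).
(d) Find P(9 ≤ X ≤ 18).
(a) E[X] = 14.1500, Var(X) = 14.1500
(b) P(X = 9) = 0.044852
(c) P(X ≤ 18) = 0.874149
(d) P(9 ≤ X ≤ 18) = 0.816515

We have X ~ Poisson(λ=14.15).

(a) Moments:
E[X] = 14.1500
Var(X) = 14.1500
σ = √Var(X) = 3.7616

(b) Point probability using PMF:
P(X = 9) = 0.044852

(c) Cumulative probability using CDF:
P(X ≤ 18) = F(18) = 0.874149

(d) Range probability:
P(9 ≤ X ≤ 18) = P(X ≤ 18) - P(X ≤ 8)
                   = F(18) - F(8)
                   = 0.874149 - 0.057634
                   = 0.816515

This means approximately 81.7% of outcomes fall in the interval [9, 18].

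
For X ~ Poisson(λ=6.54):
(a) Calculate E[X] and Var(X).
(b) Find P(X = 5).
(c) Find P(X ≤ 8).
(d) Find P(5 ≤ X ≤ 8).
(a) E[X] = 6.5400, Var(X) = 6.5400
(b) P(X = 5) = 0.144020
(c) P(X ≤ 8) = 0.786799
(d) P(5 ≤ X ≤ 8) = 0.567565

We have X ~ Poisson(λ=6.54).

(a) Moments:
E[X] = 6.5400
Var(X) = 6.5400
σ = √Var(X) = 2.5573

(b) Point probability using PMF:
P(X = 5) = 0.144020

(c) Cumulative probability using CDF:
P(X ≤ 8) = F(8) = 0.786799

(d) Range probability:
P(5 ≤ X ≤ 8) = P(X ≤ 8) - P(X ≤ 4)
                   = F(8) - F(4)
                   = 0.786799 - 0.219233
                   = 0.567565

This means approximately 56.8% of outcomes fall in the interval [5, 8].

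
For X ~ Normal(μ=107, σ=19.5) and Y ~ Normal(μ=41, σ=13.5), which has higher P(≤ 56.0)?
Y has higher probability (P(Y ≤ 56.0) = 0.8667 > P(X ≤ 56.0) = 0.0045)

Compute P(≤ 56.0) for each distribution:

X ~ Normal(μ=107, σ=19.5):
P(X ≤ 56.0) = 0.0045

Y ~ Normal(μ=41, σ=13.5):
P(Y ≤ 56.0) = 0.8667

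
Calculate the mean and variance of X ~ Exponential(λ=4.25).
E[X] = 0.2353, Var(X) = 0.0554

We have X ~ Exponential(λ=4.25).

For an Exponential distribution with λ=4.25:

Expected value:
E[X] = 0.2353

Variance:
Var(X) = 0.0554

Standard deviation:
σ = √Var(X) = 0.2353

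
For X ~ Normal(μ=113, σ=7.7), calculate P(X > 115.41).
0.377145

We have X ~ Normal(μ=113, σ=7.7).

P(X > 115.41) = 1 - P(X ≤ 115.41)
                = 1 - F(115.41)
                = 1 - 0.622855
                = 0.377145

So there's approximately a 37.7% chance that X exceeds 115.41.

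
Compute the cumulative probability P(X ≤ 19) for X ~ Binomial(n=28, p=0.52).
0.970607

We have X ~ Binomial(n=28, p=0.52).

The CDF gives us P(X ≤ k).

Using the CDF:
P(X ≤ 19) = 0.970607

This means there's approximately a 97.1% chance that X is at most 19.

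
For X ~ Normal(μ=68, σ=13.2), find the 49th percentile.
67.6691

We have X ~ Normal(μ=68, σ=13.2).

We want to find x such that P(X ≤ x) = 0.49.

This is the 49th percentile, which means 49% of values fall below this point.

Using the inverse CDF (quantile function):
x = F⁻¹(0.49) = 67.6691

Verification: P(X ≤ 67.6691) = 0.49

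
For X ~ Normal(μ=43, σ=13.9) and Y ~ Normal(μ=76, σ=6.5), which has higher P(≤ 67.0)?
X has higher probability (P(X ≤ 67.0) = 0.9579 > P(Y ≤ 67.0) = 0.0831)

Compute P(≤ 67.0) for each distribution:

X ~ Normal(μ=43, σ=13.9):
P(X ≤ 67.0) = 0.9579

Y ~ Normal(μ=76, σ=6.5):
P(Y ≤ 67.0) = 0.0831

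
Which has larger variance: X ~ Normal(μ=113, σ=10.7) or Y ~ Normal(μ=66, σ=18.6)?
Y has larger variance (345.9600 > 114.4900)

Compute the variance for each distribution:

X ~ Normal(μ=113, σ=10.7):
Var(X) = 114.4900

Y ~ Normal(μ=66, σ=18.6):
Var(Y) = 345.9600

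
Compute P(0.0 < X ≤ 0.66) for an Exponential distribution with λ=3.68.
0.911857

We have X ~ Exponential(λ=3.68).

To find P(0.0 < X ≤ 0.66), we use:
P(0.0 < X ≤ 0.66) = P(X ≤ 0.66) - P(X ≤ 0.0)
                 = F(0.66) - F(0.0)
                 = 0.911857 - 0.000000
                 = 0.911857

So there's approximately a 91.2% chance that X falls in this range.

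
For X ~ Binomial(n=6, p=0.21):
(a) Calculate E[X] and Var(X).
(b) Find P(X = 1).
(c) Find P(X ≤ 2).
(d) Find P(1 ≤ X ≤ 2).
(a) E[X] = 1.2600, Var(X) = 0.9954
(b) P(X = 1) = 0.387709
(c) P(X ≤ 2) = 0.888451
(d) P(1 ≤ X ≤ 2) = 0.645364

We have X ~ Binomial(n=6, p=0.21).

(a) Moments:
E[X] = 1.2600
Var(X) = 0.9954
σ = √Var(X) = 0.9977

(b) Point probability using PMF:
P(X = 1) = 0.387709

(c) Cumulative probability using CDF:
P(X ≤ 2) = F(2) = 0.888451

(d) Range probability:
P(1 ≤ X ≤ 2) = P(X ≤ 2) - P(X ≤ 0)
                   = F(2) - F(0)
                   = 0.888451 - 0.243087
                   = 0.645364

This means approximately 64.5% of outcomes fall in the interval [1, 2].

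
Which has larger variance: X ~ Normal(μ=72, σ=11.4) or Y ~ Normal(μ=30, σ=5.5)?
X has larger variance (129.9600 > 30.2500)

Compute the variance for each distribution:

X ~ Normal(μ=72, σ=11.4):
Var(X) = 129.9600

Y ~ Normal(μ=30, σ=5.5):
Var(Y) = 30.2500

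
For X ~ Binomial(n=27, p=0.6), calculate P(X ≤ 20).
0.957907

We have X ~ Binomial(n=27, p=0.6).

The CDF gives us P(X ≤ k).

Using the CDF:
P(X ≤ 20) = 0.957907

This means there's approximately a 95.8% chance that X is at most 20.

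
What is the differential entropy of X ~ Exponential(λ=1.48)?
0.6080 nats

We have X ~ Exponential(λ=1.48).

The differential entropy measures the uncertainty or information content of the distribution.

For an Exponential distribution with λ=1.48:
h(X) = 0.6080 nats

(In bits, this would be 0.8771 bits.)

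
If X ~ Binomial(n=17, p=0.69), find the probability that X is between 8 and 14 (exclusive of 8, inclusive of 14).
0.885063

We have X ~ Binomial(n=17, p=0.69).

To find P(8 < X ≤ 14), we use:
P(8 < X ≤ 14) = P(X ≤ 14) - P(X ≤ 8)
                 = F(14) - F(8)
                 = 0.934263 - 0.049200
                 = 0.885063

So there's approximately a 88.5% chance that X falls in this range.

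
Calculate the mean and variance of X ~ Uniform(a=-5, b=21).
E[X] = 8.0000, Var(X) = 56.3333

We have X ~ Uniform(a=-5, b=21).

For a Uniform distribution with a=-5, b=21:

Expected value:
E[X] = 8.0000

Variance:
Var(X) = 56.3333

Standard deviation:
σ = √Var(X) = 7.5056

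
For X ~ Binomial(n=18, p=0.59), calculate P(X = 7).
0.043585

We have X ~ Binomial(n=18, p=0.59).

For a Binomial distribution, the PMF gives us the probability of each outcome.

Using the PMF formula:
P(X = 7) = 0.043585

Rounded to 4 decimal places: 0.0436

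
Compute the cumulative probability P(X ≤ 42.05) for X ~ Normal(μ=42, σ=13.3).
0.501500

We have X ~ Normal(μ=42, σ=13.3).

The CDF gives us P(X ≤ k).

Using the CDF:
P(X ≤ 42.05) = 0.501500

This means there's approximately a 50.1% chance that X is at most 42.05.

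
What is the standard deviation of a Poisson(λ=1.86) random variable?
1.3638

We have X ~ Poisson(λ=1.86).

For a Poisson distribution with λ=1.86:
σ = √Var(X) = 1.3638

The standard deviation is the square root of the variance.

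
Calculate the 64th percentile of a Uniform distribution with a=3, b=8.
6.2000

We have X ~ Uniform(a=3, b=8).

We want to find x such that P(X ≤ x) = 0.64.

This is the 64th percentile, which means 64% of values fall below this point.

Using the inverse CDF (quantile function):
x = F⁻¹(0.64) = 6.2000

Verification: P(X ≤ 6.2000) = 0.64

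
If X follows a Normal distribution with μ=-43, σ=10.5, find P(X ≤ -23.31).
0.969620

We have X ~ Normal(μ=-43, σ=10.5).

The CDF gives us P(X ≤ k).

Using the CDF:
P(X ≤ -23.31) = 0.969620

This means there's approximately a 97.0% chance that X is at most -23.31.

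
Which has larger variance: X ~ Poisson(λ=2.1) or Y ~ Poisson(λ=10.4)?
Y has larger variance (10.4000 > 2.1000)

Compute the variance for each distribution:

X ~ Poisson(λ=2.1):
Var(X) = 2.1000

Y ~ Poisson(λ=10.4):
Var(Y) = 10.4000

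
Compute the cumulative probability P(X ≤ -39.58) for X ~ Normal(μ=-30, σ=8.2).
0.121344

We have X ~ Normal(μ=-30, σ=8.2).

The CDF gives us P(X ≤ k).

Using the CDF:
P(X ≤ -39.58) = 0.121344

This means there's approximately a 12.1% chance that X is at most -39.58.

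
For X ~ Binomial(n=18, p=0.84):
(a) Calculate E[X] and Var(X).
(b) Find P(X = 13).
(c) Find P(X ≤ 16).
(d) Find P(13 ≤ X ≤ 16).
(a) E[X] = 15.1200, Var(X) = 2.4192
(b) P(X = 13) = 0.093134
(c) P(X ≤ 16) = 0.808005
(d) P(13 ≤ X ≤ 16) = 0.752897

We have X ~ Binomial(n=18, p=0.84).

(a) Moments:
E[X] = 15.1200
Var(X) = 2.4192
σ = √Var(X) = 1.5554

(b) Point probability using PMF:
P(X = 13) = 0.093134

(c) Cumulative probability using CDF:
P(X ≤ 16) = F(16) = 0.808005

(d) Range probability:
P(13 ≤ X ≤ 16) = P(X ≤ 16) - P(X ≤ 12)
                   = F(16) - F(12)
                   = 0.808005 - 0.055108
                   = 0.752897

This means approximately 75.3% of outcomes fall in the interval [13, 16].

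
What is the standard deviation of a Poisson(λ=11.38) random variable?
3.3734

We have X ~ Poisson(λ=11.38).

For a Poisson distribution with λ=11.38:
σ = √Var(X) = 3.3734

The standard deviation is the square root of the variance.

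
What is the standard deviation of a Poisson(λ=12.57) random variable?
3.5454

We have X ~ Poisson(λ=12.57).

For a Poisson distribution with λ=12.57:
σ = √Var(X) = 3.5454

The standard deviation is the square root of the variance.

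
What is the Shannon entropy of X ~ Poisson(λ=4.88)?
2.1917 nats

We have X ~ Poisson(λ=4.88).

The Shannon entropy measures the uncertainty or information content of the distribution.

For a Poisson distribution with λ=4.88:
H(X) = 2.1917 nats

(In bits, this would be 3.1619 bits.)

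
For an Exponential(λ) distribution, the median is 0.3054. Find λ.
λ = 2.2696

For X ~ Exponential(λ), the CDF is F(x) = 1 - e^(-λx).
The median m satisfies F(m) = 0.5:
1 - e^(-λm) = 0.5
e^(-λm) = 0.5
λm = ln(2)
m = ln(2) / λ

Given m = 0.3054:
λ = ln(2) / 0.3054 = 0.693147 / 0.3054 = 2.2696

Verification: ln(2) / 2.2696 = 0.3054 ✓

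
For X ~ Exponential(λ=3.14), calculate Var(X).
0.1014

We have X ~ Exponential(λ=3.14).

For an Exponential distribution with λ=3.14:
Var(X) = 0.1014

The variance measures the spread of the distribution around the mean.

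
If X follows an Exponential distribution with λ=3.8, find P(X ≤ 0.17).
0.475862

We have X ~ Exponential(λ=3.8).

The CDF gives us P(X ≤ k).

Using the CDF:
P(X ≤ 0.17) = 0.475862

This means there's approximately a 47.6% chance that X is at most 0.17.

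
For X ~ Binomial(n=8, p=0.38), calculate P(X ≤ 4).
0.855733

We have X ~ Binomial(n=8, p=0.38).

The CDF gives us P(X ≤ k).

Using the CDF:
P(X ≤ 4) = 0.855733

This means there's approximately a 85.6% chance that X is at most 4.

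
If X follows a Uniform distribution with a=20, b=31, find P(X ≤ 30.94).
0.994545

We have X ~ Uniform(a=20, b=31).

The CDF gives us P(X ≤ k).

Using the CDF:
P(X ≤ 30.94) = 0.994545

This means there's approximately a 99.5% chance that X is at most 30.94.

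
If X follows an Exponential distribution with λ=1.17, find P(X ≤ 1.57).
0.840689

We have X ~ Exponential(λ=1.17).

The CDF gives us P(X ≤ k).

Using the CDF:
P(X ≤ 1.57) = 0.840689

This means there's approximately a 84.1% chance that X is at most 1.57.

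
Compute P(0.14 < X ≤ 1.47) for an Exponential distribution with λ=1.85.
0.705915

We have X ~ Exponential(λ=1.85).

To find P(0.14 < X ≤ 1.47), we use:
P(0.14 < X ≤ 1.47) = P(X ≤ 1.47) - P(X ≤ 0.14)
                 = F(1.47) - F(0.14)
                 = 0.934092 - 0.228177
                 = 0.705915

So there's approximately a 70.6% chance that X falls in this range.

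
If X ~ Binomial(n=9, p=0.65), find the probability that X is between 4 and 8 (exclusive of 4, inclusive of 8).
0.807569

We have X ~ Binomial(n=9, p=0.65).

To find P(4 < X ≤ 8), we use:
P(4 < X ≤ 8) = P(X ≤ 8) - P(X ≤ 4)
                 = F(8) - F(4)
                 = 0.979288 - 0.171719
                 = 0.807569

So there's approximately a 80.8% chance that X falls in this range.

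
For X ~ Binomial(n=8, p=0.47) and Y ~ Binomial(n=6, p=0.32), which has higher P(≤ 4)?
Y has higher probability (P(Y ≤ 4) = 0.9852 > P(X ≤ 4) = 0.7001)

Compute P(≤ 4) for each distribution:

X ~ Binomial(n=8, p=0.47):
P(X ≤ 4) = 0.7001

Y ~ Binomial(n=6, p=0.32):
P(Y ≤ 4) = 0.9852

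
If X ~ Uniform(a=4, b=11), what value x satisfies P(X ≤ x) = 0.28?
5.9600

We have X ~ Uniform(a=4, b=11).

We want to find x such that P(X ≤ x) = 0.28.

This is the 28th percentile, which means 28% of values fall below this point.

Using the inverse CDF (quantile function):
x = F⁻¹(0.28) = 5.9600

Verification: P(X ≤ 5.9600) = 0.28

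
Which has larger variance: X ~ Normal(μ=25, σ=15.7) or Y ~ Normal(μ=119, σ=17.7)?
Y has larger variance (313.2900 > 246.4900)

Compute the variance for each distribution:

X ~ Normal(μ=25, σ=15.7):
Var(X) = 246.4900

Y ~ Normal(μ=119, σ=17.7):
Var(Y) = 313.2900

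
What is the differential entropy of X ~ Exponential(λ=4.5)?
-0.5041 nats

We have X ~ Exponential(λ=4.5).

The differential entropy measures the uncertainty or information content of the distribution.

For an Exponential distribution with λ=4.5:
h(X) = -0.5041 nats

(In bits, this would be -0.7272 bits.)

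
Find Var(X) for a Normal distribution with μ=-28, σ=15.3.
234.0900

We have X ~ Normal(μ=-28, σ=15.3).

For a Normal distribution with μ=-28, σ=15.3:
Var(X) = 234.0900

The variance measures the spread of the distribution around the mean.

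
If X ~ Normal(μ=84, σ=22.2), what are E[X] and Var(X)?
E[X] = 84.0000, Var(X) = 492.8400

We have X ~ Normal(μ=84, σ=22.2).

For a Normal distribution with μ=84, σ=22.2:

Expected value:
E[X] = 84.0000

Variance:
Var(X) = 492.8400

Standard deviation:
σ = √Var(X) = 22.2000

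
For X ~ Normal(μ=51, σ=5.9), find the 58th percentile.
52.1912

We have X ~ Normal(μ=51, σ=5.9).

We want to find x such that P(X ≤ x) = 0.58.

This is the 58th percentile, which means 58% of values fall below this point.

Using the inverse CDF (quantile function):
x = F⁻¹(0.58) = 52.1912

Verification: P(X ≤ 52.1912) = 0.58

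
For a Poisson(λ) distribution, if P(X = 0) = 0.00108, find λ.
λ = 6.8308

For a Poisson(λ) distribution, the PMF at 0 is:
P(X = 0) = λ^0 e^(-λ) / 0! = e^(-λ)

Given P(X = 0) = 0.00108:
e^(-λ) = 0.00108
-λ = ln(0.00108)
λ = -ln(0.00108) = 6.8308

Verification: e^(-6.8308) = 0.00108 ✓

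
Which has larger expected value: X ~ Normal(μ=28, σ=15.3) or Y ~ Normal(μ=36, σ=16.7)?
Y has larger mean (36.0000 > 28.0000)

Compute the expected value for each distribution:

X ~ Normal(μ=28, σ=15.3):
E[X] = 28.0000

Y ~ Normal(μ=36, σ=16.7):
E[Y] = 36.0000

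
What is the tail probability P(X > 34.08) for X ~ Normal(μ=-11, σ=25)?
0.035678

We have X ~ Normal(μ=-11, σ=25).

P(X > 34.08) = 1 - P(X ≤ 34.08)
                = 1 - F(34.08)
                = 1 - 0.964322
                = 0.035678

So there's approximately a 3.6% chance that X exceeds 34.08.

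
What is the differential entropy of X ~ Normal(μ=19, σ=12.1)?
3.9121 nats

We have X ~ Normal(μ=19, σ=12.1).

The differential entropy measures the uncertainty or information content of the distribution.

For a Normal distribution with μ=19, σ=12.1:
h(X) = 3.9121 nats

(In bits, this would be 5.6440 bits.)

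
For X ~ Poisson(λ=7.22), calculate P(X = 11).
0.050950

We have X ~ Poisson(λ=7.22).

For a Poisson distribution, the PMF gives us the probability of each outcome.

Using the PMF formula:
P(X = 11) = 0.050950

Rounded to 4 decimal places: 0.0510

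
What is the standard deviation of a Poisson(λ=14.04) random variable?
3.7470

We have X ~ Poisson(λ=14.04).

For a Poisson distribution with λ=14.04:
σ = √Var(X) = 3.7470

The standard deviation is the square root of the variance.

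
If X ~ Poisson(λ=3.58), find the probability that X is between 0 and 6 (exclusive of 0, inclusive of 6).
0.900492

We have X ~ Poisson(λ=3.58).

To find P(0 < X ≤ 6), we use:
P(0 < X ≤ 6) = P(X ≤ 6) - P(X ≤ 0)
                 = F(6) - F(0)
                 = 0.928368 - 0.027876
                 = 0.900492

So there's approximately a 90.0% chance that X falls in this range.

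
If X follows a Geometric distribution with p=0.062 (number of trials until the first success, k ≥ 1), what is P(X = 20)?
0.018376

We have X ~ Geometric(p=0.062) (number of trials until the first success, k ≥ 1).

For a Geometric distribution, the PMF gives us the probability of each outcome.

Using the PMF formula:
P(X = 20) = 0.018376

Rounded to 4 decimal places: 0.0184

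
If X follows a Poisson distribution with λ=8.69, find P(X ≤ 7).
0.361429

We have X ~ Poisson(λ=8.69).

The CDF gives us P(X ≤ k).

Using the CDF:
P(X ≤ 7) = 0.361429

This means there's approximately a 36.1% chance that X is at most 7.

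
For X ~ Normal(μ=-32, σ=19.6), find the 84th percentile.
-12.5086

We have X ~ Normal(μ=-32, σ=19.6).

We want to find x such that P(X ≤ x) = 0.84.

This is the 84th percentile, which means 84% of values fall below this point.

Using the inverse CDF (quantile function):
x = F⁻¹(0.84) = -12.5086

Verification: P(X ≤ -12.5086) = 0.84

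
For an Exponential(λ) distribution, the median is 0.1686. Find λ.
λ = 4.1112

For X ~ Exponential(λ), the CDF is F(x) = 1 - e^(-λx).
The median m satisfies F(m) = 0.5:
1 - e^(-λm) = 0.5
e^(-λm) = 0.5
λm = ln(2)
m = ln(2) / λ

Given m = 0.1686:
λ = ln(2) / 0.1686 = 0.693147 / 0.1686 = 4.1112

Verification: ln(2) / 4.1112 = 0.1686 ✓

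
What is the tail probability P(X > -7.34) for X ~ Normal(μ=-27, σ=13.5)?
0.072655

We have X ~ Normal(μ=-27, σ=13.5).

P(X > -7.34) = 1 - P(X ≤ -7.34)
                = 1 - F(-7.34)
                = 1 - 0.927345
                = 0.072655

So there's approximately a 7.3% chance that X exceeds -7.34.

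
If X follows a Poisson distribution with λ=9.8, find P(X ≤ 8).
0.355783

We have X ~ Poisson(λ=9.8).

The CDF gives us P(X ≤ k).

Using the CDF:
P(X ≤ 8) = 0.355783

This means there's approximately a 35.6% chance that X is at most 8.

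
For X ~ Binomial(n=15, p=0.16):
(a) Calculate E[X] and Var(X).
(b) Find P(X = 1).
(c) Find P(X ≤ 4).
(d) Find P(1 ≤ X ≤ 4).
(a) E[X] = 2.4000, Var(X) = 2.0160
(b) P(X = 1) = 0.208988
(c) P(X ≤ 4) = 0.922209
(d) P(1 ≤ X ≤ 4) = 0.849063

We have X ~ Binomial(n=15, p=0.16).

(a) Moments:
E[X] = 2.4000
Var(X) = 2.0160
σ = √Var(X) = 1.4199

(b) Point probability using PMF:
P(X = 1) = 0.208988

(c) Cumulative probability using CDF:
P(X ≤ 4) = F(4) = 0.922209

(d) Range probability:
P(1 ≤ X ≤ 4) = P(X ≤ 4) - P(X ≤ 0)
                   = F(4) - F(0)
                   = 0.922209 - 0.073146
                   = 0.849063

This means approximately 84.9% of outcomes fall in the interval [1, 4].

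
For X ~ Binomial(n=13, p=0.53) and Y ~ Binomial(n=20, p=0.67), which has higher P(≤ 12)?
X has higher probability (P(X ≤ 12) = 0.9997 > P(Y ≤ 12) = 0.3268)

Compute P(≤ 12) for each distribution:

X ~ Binomial(n=13, p=0.53):
P(X ≤ 12) = 0.9997

Y ~ Binomial(n=20, p=0.67):
P(Y ≤ 12) = 0.3268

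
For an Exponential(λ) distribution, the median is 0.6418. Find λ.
λ = 1.0800

For X ~ Exponential(λ), the CDF is F(x) = 1 - e^(-λx).
The median m satisfies F(m) = 0.5:
1 - e^(-λm) = 0.5
e^(-λm) = 0.5
λm = ln(2)
m = ln(2) / λ

Given m = 0.6418:
λ = ln(2) / 0.6418 = 0.693147 / 0.6418 = 1.0800

Verification: ln(2) / 1.0800 = 0.6418 ✓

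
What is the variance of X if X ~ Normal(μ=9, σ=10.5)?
110.2500

We have X ~ Normal(μ=9, σ=10.5).

For a Normal distribution with μ=9, σ=10.5:
Var(X) = 110.2500

The variance measures the spread of the distribution around the mean.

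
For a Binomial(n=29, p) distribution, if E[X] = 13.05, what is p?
p = 0.45

For a Binomial(n, p) distribution:
E[X] = n × p

Given n = 29 and E[X] = 13.05:
13.05 = 29 × p
p = 13.05 / 29 = 0.45

Verification: Binomial(29, 0.45) has E[X] = 13.05 ✓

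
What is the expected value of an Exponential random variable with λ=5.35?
0.1869

We have X ~ Exponential(λ=5.35).

For an Exponential distribution with λ=5.35:
E[X] = 0.1869

This is the expected (average) value of X.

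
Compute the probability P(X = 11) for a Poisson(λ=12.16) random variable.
0.112744

We have X ~ Poisson(λ=12.16).

For a Poisson distribution, the PMF gives us the probability of each outcome.

Using the PMF formula:
P(X = 11) = 0.112744

Rounded to 4 decimal places: 0.1127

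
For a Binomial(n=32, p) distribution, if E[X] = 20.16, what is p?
p = 0.63

For a Binomial(n, p) distribution:
E[X] = n × p

Given n = 32 and E[X] = 20.16:
20.16 = 32 × p
p = 20.16 / 32 = 0.63

Verification: Binomial(32, 0.63) has E[X] = 20.16 ✓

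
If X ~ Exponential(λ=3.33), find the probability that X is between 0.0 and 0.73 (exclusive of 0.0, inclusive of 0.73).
0.912042

We have X ~ Exponential(λ=3.33).

To find P(0.0 < X ≤ 0.73), we use:
P(0.0 < X ≤ 0.73) = P(X ≤ 0.73) - P(X ≤ 0.0)
                 = F(0.73) - F(0.0)
                 = 0.912042 - 0.000000
                 = 0.912042

So there's approximately a 91.2% chance that X falls in this range.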